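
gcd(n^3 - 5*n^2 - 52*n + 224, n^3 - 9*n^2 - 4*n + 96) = n^2 - 12*n + 32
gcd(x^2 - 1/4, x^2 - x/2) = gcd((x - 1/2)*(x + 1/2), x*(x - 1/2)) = x - 1/2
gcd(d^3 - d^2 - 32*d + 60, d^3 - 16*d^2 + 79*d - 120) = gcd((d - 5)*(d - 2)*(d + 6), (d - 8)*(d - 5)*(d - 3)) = d - 5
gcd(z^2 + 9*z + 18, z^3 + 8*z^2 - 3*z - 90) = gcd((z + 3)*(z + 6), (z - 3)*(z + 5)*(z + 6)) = z + 6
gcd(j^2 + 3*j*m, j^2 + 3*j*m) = j^2 + 3*j*m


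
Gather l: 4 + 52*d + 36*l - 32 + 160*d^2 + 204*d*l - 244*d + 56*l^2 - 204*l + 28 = 160*d^2 - 192*d + 56*l^2 + l*(204*d - 168)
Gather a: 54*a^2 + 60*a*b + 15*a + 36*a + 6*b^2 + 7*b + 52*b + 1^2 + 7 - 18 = 54*a^2 + a*(60*b + 51) + 6*b^2 + 59*b - 10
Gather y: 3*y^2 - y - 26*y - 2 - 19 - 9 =3*y^2 - 27*y - 30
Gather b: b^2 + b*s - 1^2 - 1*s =b^2 + b*s - s - 1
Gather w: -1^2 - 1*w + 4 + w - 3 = 0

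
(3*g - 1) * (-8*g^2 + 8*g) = -24*g^3 + 32*g^2 - 8*g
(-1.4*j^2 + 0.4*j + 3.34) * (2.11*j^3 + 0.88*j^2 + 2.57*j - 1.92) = -2.954*j^5 - 0.388*j^4 + 3.8014*j^3 + 6.6552*j^2 + 7.8158*j - 6.4128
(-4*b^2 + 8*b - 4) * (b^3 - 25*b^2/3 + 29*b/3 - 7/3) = -4*b^5 + 124*b^4/3 - 328*b^3/3 + 120*b^2 - 172*b/3 + 28/3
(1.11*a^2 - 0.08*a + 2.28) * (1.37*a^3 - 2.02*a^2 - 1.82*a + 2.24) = 1.5207*a^5 - 2.3518*a^4 + 1.265*a^3 - 1.9736*a^2 - 4.3288*a + 5.1072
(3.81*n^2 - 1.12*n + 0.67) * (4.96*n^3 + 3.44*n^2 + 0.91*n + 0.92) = 18.8976*n^5 + 7.5512*n^4 + 2.9375*n^3 + 4.7908*n^2 - 0.4207*n + 0.6164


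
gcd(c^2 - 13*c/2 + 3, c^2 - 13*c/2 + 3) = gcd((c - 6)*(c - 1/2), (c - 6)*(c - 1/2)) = c^2 - 13*c/2 + 3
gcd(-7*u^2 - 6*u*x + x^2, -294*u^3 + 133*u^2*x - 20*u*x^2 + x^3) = -7*u + x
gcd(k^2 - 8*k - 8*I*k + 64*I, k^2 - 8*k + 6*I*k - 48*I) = k - 8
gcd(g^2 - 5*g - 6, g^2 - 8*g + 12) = g - 6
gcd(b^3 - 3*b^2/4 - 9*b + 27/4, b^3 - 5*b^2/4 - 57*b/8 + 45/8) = b^2 - 15*b/4 + 9/4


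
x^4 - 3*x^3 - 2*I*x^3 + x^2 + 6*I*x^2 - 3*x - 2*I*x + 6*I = (x - 3)*(x - 2*I)*(x - I)*(x + I)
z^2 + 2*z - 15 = (z - 3)*(z + 5)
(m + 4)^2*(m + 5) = m^3 + 13*m^2 + 56*m + 80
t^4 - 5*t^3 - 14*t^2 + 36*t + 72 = (t - 6)*(t - 3)*(t + 2)^2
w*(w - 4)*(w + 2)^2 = w^4 - 12*w^2 - 16*w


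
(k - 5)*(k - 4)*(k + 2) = k^3 - 7*k^2 + 2*k + 40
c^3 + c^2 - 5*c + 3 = (c - 1)^2*(c + 3)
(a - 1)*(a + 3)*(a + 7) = a^3 + 9*a^2 + 11*a - 21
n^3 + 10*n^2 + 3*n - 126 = (n - 3)*(n + 6)*(n + 7)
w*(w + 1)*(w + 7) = w^3 + 8*w^2 + 7*w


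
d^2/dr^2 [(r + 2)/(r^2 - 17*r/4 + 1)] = 8*(3*(3 - 4*r)*(4*r^2 - 17*r + 4) + (r + 2)*(8*r - 17)^2)/(4*r^2 - 17*r + 4)^3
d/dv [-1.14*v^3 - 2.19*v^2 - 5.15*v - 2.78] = -3.42*v^2 - 4.38*v - 5.15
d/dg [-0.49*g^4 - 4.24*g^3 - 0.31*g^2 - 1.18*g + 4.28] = -1.96*g^3 - 12.72*g^2 - 0.62*g - 1.18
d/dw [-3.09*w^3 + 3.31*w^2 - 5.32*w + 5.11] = -9.27*w^2 + 6.62*w - 5.32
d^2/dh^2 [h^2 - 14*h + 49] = 2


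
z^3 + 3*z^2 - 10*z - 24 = (z - 3)*(z + 2)*(z + 4)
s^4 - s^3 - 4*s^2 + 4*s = s*(s - 2)*(s - 1)*(s + 2)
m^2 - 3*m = m*(m - 3)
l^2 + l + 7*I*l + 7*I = (l + 1)*(l + 7*I)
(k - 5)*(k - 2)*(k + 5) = k^3 - 2*k^2 - 25*k + 50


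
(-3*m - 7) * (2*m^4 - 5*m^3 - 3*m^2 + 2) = -6*m^5 + m^4 + 44*m^3 + 21*m^2 - 6*m - 14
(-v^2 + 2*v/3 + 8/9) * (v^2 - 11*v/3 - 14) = -v^4 + 13*v^3/3 + 112*v^2/9 - 340*v/27 - 112/9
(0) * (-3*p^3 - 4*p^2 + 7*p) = 0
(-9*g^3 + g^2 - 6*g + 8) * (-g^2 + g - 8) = 9*g^5 - 10*g^4 + 79*g^3 - 22*g^2 + 56*g - 64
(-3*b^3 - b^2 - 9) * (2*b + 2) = -6*b^4 - 8*b^3 - 2*b^2 - 18*b - 18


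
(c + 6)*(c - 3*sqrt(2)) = c^2 - 3*sqrt(2)*c + 6*c - 18*sqrt(2)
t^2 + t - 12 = (t - 3)*(t + 4)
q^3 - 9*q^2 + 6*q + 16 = (q - 8)*(q - 2)*(q + 1)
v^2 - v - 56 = (v - 8)*(v + 7)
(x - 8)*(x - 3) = x^2 - 11*x + 24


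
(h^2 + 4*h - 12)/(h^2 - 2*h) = (h + 6)/h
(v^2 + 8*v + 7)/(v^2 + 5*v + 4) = (v + 7)/(v + 4)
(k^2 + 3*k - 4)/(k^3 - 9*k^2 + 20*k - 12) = (k + 4)/(k^2 - 8*k + 12)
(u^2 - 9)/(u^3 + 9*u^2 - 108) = (u + 3)/(u^2 + 12*u + 36)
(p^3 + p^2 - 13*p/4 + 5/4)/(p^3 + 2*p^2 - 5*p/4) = (p - 1)/p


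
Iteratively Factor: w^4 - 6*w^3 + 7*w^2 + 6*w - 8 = (w + 1)*(w^3 - 7*w^2 + 14*w - 8) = (w - 1)*(w + 1)*(w^2 - 6*w + 8) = (w - 2)*(w - 1)*(w + 1)*(w - 4)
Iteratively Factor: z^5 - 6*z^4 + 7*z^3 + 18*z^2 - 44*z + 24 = (z - 2)*(z^4 - 4*z^3 - z^2 + 16*z - 12) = (z - 2)*(z + 2)*(z^3 - 6*z^2 + 11*z - 6) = (z - 2)*(z - 1)*(z + 2)*(z^2 - 5*z + 6) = (z - 3)*(z - 2)*(z - 1)*(z + 2)*(z - 2)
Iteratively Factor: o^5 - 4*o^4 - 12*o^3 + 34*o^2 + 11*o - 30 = (o - 5)*(o^4 + o^3 - 7*o^2 - o + 6) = (o - 5)*(o - 2)*(o^3 + 3*o^2 - o - 3) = (o - 5)*(o - 2)*(o + 1)*(o^2 + 2*o - 3) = (o - 5)*(o - 2)*(o + 1)*(o + 3)*(o - 1)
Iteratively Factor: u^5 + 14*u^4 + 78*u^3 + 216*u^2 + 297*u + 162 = (u + 3)*(u^4 + 11*u^3 + 45*u^2 + 81*u + 54) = (u + 3)^2*(u^3 + 8*u^2 + 21*u + 18) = (u + 3)^3*(u^2 + 5*u + 6) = (u + 3)^4*(u + 2)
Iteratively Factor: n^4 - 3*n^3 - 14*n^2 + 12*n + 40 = (n - 5)*(n^3 + 2*n^2 - 4*n - 8) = (n - 5)*(n + 2)*(n^2 - 4) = (n - 5)*(n + 2)^2*(n - 2)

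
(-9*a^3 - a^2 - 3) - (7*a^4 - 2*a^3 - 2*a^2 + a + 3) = -7*a^4 - 7*a^3 + a^2 - a - 6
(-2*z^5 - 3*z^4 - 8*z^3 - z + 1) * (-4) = 8*z^5 + 12*z^4 + 32*z^3 + 4*z - 4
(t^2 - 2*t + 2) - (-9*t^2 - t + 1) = 10*t^2 - t + 1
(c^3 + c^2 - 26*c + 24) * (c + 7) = c^4 + 8*c^3 - 19*c^2 - 158*c + 168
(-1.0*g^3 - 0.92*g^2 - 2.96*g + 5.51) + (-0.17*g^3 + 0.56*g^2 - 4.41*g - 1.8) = -1.17*g^3 - 0.36*g^2 - 7.37*g + 3.71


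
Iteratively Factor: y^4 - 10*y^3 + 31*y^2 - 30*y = (y)*(y^3 - 10*y^2 + 31*y - 30) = y*(y - 2)*(y^2 - 8*y + 15) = y*(y - 3)*(y - 2)*(y - 5)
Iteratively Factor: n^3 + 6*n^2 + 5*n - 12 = (n + 4)*(n^2 + 2*n - 3) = (n - 1)*(n + 4)*(n + 3)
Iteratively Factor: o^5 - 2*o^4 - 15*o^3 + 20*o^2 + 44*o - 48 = (o + 2)*(o^4 - 4*o^3 - 7*o^2 + 34*o - 24) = (o - 2)*(o + 2)*(o^3 - 2*o^2 - 11*o + 12) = (o - 4)*(o - 2)*(o + 2)*(o^2 + 2*o - 3) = (o - 4)*(o - 2)*(o - 1)*(o + 2)*(o + 3)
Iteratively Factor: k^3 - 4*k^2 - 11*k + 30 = (k + 3)*(k^2 - 7*k + 10) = (k - 2)*(k + 3)*(k - 5)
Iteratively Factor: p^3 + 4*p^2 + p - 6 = (p - 1)*(p^2 + 5*p + 6) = (p - 1)*(p + 2)*(p + 3)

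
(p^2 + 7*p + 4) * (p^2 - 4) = p^4 + 7*p^3 - 28*p - 16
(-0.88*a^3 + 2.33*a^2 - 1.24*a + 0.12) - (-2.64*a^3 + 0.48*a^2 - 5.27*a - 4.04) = 1.76*a^3 + 1.85*a^2 + 4.03*a + 4.16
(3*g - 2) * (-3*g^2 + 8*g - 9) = -9*g^3 + 30*g^2 - 43*g + 18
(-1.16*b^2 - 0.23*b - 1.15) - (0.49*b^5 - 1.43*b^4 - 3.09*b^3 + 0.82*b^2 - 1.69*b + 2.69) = -0.49*b^5 + 1.43*b^4 + 3.09*b^3 - 1.98*b^2 + 1.46*b - 3.84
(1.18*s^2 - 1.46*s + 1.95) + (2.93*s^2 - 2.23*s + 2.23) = 4.11*s^2 - 3.69*s + 4.18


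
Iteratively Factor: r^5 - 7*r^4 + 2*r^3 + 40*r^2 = (r - 4)*(r^4 - 3*r^3 - 10*r^2) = (r - 4)*(r + 2)*(r^3 - 5*r^2) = (r - 5)*(r - 4)*(r + 2)*(r^2) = r*(r - 5)*(r - 4)*(r + 2)*(r)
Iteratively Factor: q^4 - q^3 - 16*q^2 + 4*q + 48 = (q + 3)*(q^3 - 4*q^2 - 4*q + 16) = (q + 2)*(q + 3)*(q^2 - 6*q + 8) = (q - 4)*(q + 2)*(q + 3)*(q - 2)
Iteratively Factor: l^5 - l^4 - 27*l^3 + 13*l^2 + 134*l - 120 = (l - 5)*(l^4 + 4*l^3 - 7*l^2 - 22*l + 24) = (l - 5)*(l + 4)*(l^3 - 7*l + 6) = (l - 5)*(l - 1)*(l + 4)*(l^2 + l - 6) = (l - 5)*(l - 1)*(l + 3)*(l + 4)*(l - 2)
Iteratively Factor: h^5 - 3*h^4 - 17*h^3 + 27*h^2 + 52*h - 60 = (h + 2)*(h^4 - 5*h^3 - 7*h^2 + 41*h - 30) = (h + 2)*(h + 3)*(h^3 - 8*h^2 + 17*h - 10) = (h - 1)*(h + 2)*(h + 3)*(h^2 - 7*h + 10) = (h - 2)*(h - 1)*(h + 2)*(h + 3)*(h - 5)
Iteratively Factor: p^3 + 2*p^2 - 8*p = (p - 2)*(p^2 + 4*p) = (p - 2)*(p + 4)*(p)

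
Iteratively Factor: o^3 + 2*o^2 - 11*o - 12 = (o + 1)*(o^2 + o - 12) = (o + 1)*(o + 4)*(o - 3)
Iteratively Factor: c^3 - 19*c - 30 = (c - 5)*(c^2 + 5*c + 6) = (c - 5)*(c + 2)*(c + 3)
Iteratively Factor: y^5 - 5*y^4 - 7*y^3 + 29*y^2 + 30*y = (y + 1)*(y^4 - 6*y^3 - y^2 + 30*y) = (y - 5)*(y + 1)*(y^3 - y^2 - 6*y) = (y - 5)*(y + 1)*(y + 2)*(y^2 - 3*y) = y*(y - 5)*(y + 1)*(y + 2)*(y - 3)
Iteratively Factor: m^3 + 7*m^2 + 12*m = (m + 3)*(m^2 + 4*m) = (m + 3)*(m + 4)*(m)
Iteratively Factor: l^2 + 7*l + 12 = (l + 3)*(l + 4)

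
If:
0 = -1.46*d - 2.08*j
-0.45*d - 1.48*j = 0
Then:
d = 0.00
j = 0.00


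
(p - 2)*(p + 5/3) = p^2 - p/3 - 10/3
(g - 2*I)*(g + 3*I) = g^2 + I*g + 6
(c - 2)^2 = c^2 - 4*c + 4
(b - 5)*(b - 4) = b^2 - 9*b + 20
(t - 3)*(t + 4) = t^2 + t - 12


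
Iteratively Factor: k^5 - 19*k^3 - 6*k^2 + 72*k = (k - 4)*(k^4 + 4*k^3 - 3*k^2 - 18*k) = (k - 4)*(k + 3)*(k^3 + k^2 - 6*k) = (k - 4)*(k - 2)*(k + 3)*(k^2 + 3*k) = (k - 4)*(k - 2)*(k + 3)^2*(k)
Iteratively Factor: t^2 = (t)*(t)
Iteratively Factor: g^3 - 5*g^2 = (g)*(g^2 - 5*g) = g^2*(g - 5)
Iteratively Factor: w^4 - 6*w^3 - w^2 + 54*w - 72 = (w - 3)*(w^3 - 3*w^2 - 10*w + 24) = (w - 3)*(w - 2)*(w^2 - w - 12) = (w - 4)*(w - 3)*(w - 2)*(w + 3)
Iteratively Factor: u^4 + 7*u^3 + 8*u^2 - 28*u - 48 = (u + 4)*(u^3 + 3*u^2 - 4*u - 12) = (u + 2)*(u + 4)*(u^2 + u - 6) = (u - 2)*(u + 2)*(u + 4)*(u + 3)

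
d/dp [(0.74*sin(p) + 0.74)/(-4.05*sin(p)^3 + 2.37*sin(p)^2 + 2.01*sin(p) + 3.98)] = (5.994*sin(p)^3 + 7.2372*sin(p)^2 - 3.5076*sin(p) + 1.4578)*cos(p)/(16.4025*sin(p)^6 - 19.197*sin(p)^5 - 10.6641*sin(p)^4 - 22.7106*sin(p)^3 + 22.9053*sin(p)^2 + 15.9996*sin(p) + 15.8404)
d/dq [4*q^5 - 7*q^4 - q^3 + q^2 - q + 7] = 20*q^4 - 28*q^3 - 3*q^2 + 2*q - 1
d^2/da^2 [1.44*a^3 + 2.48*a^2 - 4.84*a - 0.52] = 8.64*a + 4.96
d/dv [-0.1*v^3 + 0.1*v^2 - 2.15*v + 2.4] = -0.3*v^2 + 0.2*v - 2.15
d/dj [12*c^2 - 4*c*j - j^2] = -4*c - 2*j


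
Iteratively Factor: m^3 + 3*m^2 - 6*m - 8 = (m + 4)*(m^2 - m - 2) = (m + 1)*(m + 4)*(m - 2)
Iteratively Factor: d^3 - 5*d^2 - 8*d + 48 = (d - 4)*(d^2 - d - 12) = (d - 4)^2*(d + 3)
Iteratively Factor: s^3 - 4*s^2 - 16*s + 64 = (s - 4)*(s^2 - 16) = (s - 4)*(s + 4)*(s - 4)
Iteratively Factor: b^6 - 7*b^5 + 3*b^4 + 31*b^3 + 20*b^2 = (b - 5)*(b^5 - 2*b^4 - 7*b^3 - 4*b^2) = (b - 5)*(b - 4)*(b^4 + 2*b^3 + b^2) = (b - 5)*(b - 4)*(b + 1)*(b^3 + b^2) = (b - 5)*(b - 4)*(b + 1)^2*(b^2) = b*(b - 5)*(b - 4)*(b + 1)^2*(b)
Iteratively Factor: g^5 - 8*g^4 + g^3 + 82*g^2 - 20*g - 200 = (g - 5)*(g^4 - 3*g^3 - 14*g^2 + 12*g + 40) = (g - 5)*(g + 2)*(g^3 - 5*g^2 - 4*g + 20) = (g - 5)*(g - 2)*(g + 2)*(g^2 - 3*g - 10) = (g - 5)^2*(g - 2)*(g + 2)*(g + 2)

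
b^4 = b^4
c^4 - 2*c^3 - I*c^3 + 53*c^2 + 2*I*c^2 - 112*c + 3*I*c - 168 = (c - 3)*(c + 1)*(c - 8*I)*(c + 7*I)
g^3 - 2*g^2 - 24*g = g*(g - 6)*(g + 4)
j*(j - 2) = j^2 - 2*j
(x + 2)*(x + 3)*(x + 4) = x^3 + 9*x^2 + 26*x + 24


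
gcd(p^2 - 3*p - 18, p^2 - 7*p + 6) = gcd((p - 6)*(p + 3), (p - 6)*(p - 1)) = p - 6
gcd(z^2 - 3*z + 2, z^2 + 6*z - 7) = z - 1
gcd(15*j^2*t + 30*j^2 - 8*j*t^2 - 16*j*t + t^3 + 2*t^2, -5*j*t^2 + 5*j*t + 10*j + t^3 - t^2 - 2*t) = -5*j + t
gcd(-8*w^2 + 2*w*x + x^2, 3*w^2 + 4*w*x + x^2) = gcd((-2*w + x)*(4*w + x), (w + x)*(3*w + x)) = 1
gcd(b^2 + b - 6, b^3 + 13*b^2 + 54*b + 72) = b + 3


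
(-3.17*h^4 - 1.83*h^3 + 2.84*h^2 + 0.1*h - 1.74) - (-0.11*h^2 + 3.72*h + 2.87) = -3.17*h^4 - 1.83*h^3 + 2.95*h^2 - 3.62*h - 4.61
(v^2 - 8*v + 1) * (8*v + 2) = 8*v^3 - 62*v^2 - 8*v + 2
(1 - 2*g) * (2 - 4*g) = 8*g^2 - 8*g + 2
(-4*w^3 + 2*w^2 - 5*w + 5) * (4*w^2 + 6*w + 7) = -16*w^5 - 16*w^4 - 36*w^3 + 4*w^2 - 5*w + 35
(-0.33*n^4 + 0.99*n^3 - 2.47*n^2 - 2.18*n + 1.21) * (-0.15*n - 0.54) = 0.0495*n^5 + 0.0297*n^4 - 0.1641*n^3 + 1.6608*n^2 + 0.9957*n - 0.6534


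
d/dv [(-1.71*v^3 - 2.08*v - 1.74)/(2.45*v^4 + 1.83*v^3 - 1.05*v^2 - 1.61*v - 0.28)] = (4.1895*v^6 + 17.0835*v^4 + 30.171*v^3 + 8.805*v^2 - 3.654*v - 2.219)/(6.0025*v^8 + 8.967*v^7 - 1.7961*v^6 - 11.732*v^5 - 6.1621*v^4 + 2.3562*v^3 + 3.1801*v^2 + 0.9016*v + 0.0784)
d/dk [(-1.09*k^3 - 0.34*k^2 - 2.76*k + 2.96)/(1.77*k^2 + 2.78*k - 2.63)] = (-1.9293*k^4 - 6.0604*k^3 + 12.5401*k^2 - 8.69*k - 0.970000000000001)/(3.1329*k^4 + 9.8412*k^3 - 1.5818*k^2 - 14.6228*k + 6.9169)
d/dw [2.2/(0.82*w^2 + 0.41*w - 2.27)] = (-3.608*w - 0.902)/(0.82*w^2 + 0.41*w - 2.27)^2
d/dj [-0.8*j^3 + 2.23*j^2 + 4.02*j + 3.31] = -2.4*j^2 + 4.46*j + 4.02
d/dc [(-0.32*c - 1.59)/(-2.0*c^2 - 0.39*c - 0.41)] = (0.64*c^2 + 0.1248*c - (0.32*c + 1.59)*(4.0*c + 0.39) + 0.1312)/(2.0*c^2 + 0.39*c + 0.41)^2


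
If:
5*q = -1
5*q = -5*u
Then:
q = -1/5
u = 1/5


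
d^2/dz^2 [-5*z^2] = -10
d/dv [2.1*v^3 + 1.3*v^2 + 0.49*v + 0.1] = 6.3*v^2 + 2.6*v + 0.49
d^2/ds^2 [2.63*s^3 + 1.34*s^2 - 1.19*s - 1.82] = 15.78*s + 2.68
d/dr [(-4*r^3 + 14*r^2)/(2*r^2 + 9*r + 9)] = 2*r*(-4*r^3 - 36*r^2 + 9*r + 126)/(4*r^4 + 36*r^3 + 117*r^2 + 162*r + 81)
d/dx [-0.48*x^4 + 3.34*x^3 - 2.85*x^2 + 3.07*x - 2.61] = -1.92*x^3 + 10.02*x^2 - 5.7*x + 3.07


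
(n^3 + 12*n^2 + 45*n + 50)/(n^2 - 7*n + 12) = (n^3 + 12*n^2 + 45*n + 50)/(n^2 - 7*n + 12)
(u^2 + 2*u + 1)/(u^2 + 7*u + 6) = (u + 1)/(u + 6)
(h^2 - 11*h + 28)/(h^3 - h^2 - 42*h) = (h - 4)/(h*(h + 6))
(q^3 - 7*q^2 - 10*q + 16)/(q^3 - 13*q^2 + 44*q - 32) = (q + 2)/(q - 4)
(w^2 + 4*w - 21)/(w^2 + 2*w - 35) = (w - 3)/(w - 5)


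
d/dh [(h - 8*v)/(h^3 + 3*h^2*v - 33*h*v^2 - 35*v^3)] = (h^3 + 3*h^2*v - 33*h*v^2 - 35*v^3 - 3*(h - 8*v)*(h^2 + 2*h*v - 11*v^2))/(h^3 + 3*h^2*v - 33*h*v^2 - 35*v^3)^2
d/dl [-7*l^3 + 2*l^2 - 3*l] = -21*l^2 + 4*l - 3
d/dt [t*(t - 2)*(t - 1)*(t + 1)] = 4*t^3 - 6*t^2 - 2*t + 2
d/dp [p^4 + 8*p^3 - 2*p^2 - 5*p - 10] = 4*p^3 + 24*p^2 - 4*p - 5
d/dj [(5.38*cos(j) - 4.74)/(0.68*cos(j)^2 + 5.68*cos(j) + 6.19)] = (3.6584*cos(j)^2 - 6.4464*cos(j) - 60.2254)*sin(j)/(0.4624*cos(j)^4 + 7.7248*cos(j)^3 + 40.6808*cos(j)^2 + 70.3184*cos(j) + 38.3161)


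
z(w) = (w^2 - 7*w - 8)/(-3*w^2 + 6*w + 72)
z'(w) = (2*w - 7)/(-3*w^2 + 6*w + 72) + (6*w - 6)*(w^2 - 7*w - 8)/(-3*w^2 + 6*w + 72)^2 = (-5*w^2 + 32*w - 152)/(3*(w^4 - 4*w^3 - 44*w^2 + 96*w + 576))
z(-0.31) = -0.08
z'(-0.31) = -0.10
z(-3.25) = 1.22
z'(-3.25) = -2.14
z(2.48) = -0.28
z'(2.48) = -0.07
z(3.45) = -0.36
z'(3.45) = -0.09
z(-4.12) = -10.38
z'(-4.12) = -83.34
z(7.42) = 0.10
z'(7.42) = -0.24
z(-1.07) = 0.01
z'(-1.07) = -0.15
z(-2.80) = 0.61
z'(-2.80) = -0.84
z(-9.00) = -0.60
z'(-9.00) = -0.05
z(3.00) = -0.32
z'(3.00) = -0.08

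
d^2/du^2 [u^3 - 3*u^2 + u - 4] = 6*u - 6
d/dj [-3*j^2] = -6*j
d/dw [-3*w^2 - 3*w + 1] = -6*w - 3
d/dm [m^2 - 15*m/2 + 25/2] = 2*m - 15/2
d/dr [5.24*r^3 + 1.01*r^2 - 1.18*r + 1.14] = 15.72*r^2 + 2.02*r - 1.18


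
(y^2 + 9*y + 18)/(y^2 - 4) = (y^2 + 9*y + 18)/(y^2 - 4)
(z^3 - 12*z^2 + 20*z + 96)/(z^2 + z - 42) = (z^2 - 6*z - 16)/(z + 7)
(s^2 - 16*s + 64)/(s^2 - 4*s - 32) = (s - 8)/(s + 4)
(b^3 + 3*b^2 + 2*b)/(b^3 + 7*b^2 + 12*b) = (b^2 + 3*b + 2)/(b^2 + 7*b + 12)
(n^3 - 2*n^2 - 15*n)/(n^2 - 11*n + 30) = n*(n + 3)/(n - 6)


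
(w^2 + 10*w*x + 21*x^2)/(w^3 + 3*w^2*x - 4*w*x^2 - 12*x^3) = (-w - 7*x)/(-w^2 + 4*x^2)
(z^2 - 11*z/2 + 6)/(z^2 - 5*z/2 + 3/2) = (z - 4)/(z - 1)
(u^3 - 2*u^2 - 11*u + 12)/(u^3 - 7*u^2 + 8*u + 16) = (u^2 + 2*u - 3)/(u^2 - 3*u - 4)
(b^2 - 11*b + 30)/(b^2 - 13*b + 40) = (b - 6)/(b - 8)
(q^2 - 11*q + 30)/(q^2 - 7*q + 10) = (q - 6)/(q - 2)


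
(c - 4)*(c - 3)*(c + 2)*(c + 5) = c^4 - 27*c^2 + 14*c + 120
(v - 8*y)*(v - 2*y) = v^2 - 10*v*y + 16*y^2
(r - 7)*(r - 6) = r^2 - 13*r + 42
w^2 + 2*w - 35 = (w - 5)*(w + 7)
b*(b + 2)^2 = b^3 + 4*b^2 + 4*b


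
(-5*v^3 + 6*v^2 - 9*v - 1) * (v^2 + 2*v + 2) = -5*v^5 - 4*v^4 - 7*v^3 - 7*v^2 - 20*v - 2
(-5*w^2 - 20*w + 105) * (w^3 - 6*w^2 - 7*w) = -5*w^5 + 10*w^4 + 260*w^3 - 490*w^2 - 735*w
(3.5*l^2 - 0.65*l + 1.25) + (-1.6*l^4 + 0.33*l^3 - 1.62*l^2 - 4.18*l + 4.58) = -1.6*l^4 + 0.33*l^3 + 1.88*l^2 - 4.83*l + 5.83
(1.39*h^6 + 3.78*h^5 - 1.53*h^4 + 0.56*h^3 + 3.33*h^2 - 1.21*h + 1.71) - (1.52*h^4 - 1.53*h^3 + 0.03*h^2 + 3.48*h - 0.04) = 1.39*h^6 + 3.78*h^5 - 3.05*h^4 + 2.09*h^3 + 3.3*h^2 - 4.69*h + 1.75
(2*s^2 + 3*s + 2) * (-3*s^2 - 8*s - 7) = -6*s^4 - 25*s^3 - 44*s^2 - 37*s - 14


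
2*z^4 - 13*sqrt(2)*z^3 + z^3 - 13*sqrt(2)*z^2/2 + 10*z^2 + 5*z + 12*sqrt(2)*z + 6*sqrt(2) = (z - 6*sqrt(2))*(z - sqrt(2))*(sqrt(2)*z + 1)*(sqrt(2)*z + sqrt(2)/2)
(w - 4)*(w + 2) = w^2 - 2*w - 8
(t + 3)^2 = t^2 + 6*t + 9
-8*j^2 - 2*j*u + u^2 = (-4*j + u)*(2*j + u)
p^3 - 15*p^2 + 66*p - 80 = (p - 8)*(p - 5)*(p - 2)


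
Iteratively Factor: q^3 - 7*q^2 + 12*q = (q - 3)*(q^2 - 4*q) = q*(q - 3)*(q - 4)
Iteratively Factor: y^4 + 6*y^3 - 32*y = (y + 4)*(y^3 + 2*y^2 - 8*y) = y*(y + 4)*(y^2 + 2*y - 8) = y*(y - 2)*(y + 4)*(y + 4)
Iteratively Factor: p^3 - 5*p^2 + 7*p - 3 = (p - 3)*(p^2 - 2*p + 1) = (p - 3)*(p - 1)*(p - 1)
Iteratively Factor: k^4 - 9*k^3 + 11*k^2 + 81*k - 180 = (k - 4)*(k^3 - 5*k^2 - 9*k + 45) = (k - 4)*(k + 3)*(k^2 - 8*k + 15) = (k - 4)*(k - 3)*(k + 3)*(k - 5)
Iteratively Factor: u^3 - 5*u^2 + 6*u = (u - 3)*(u^2 - 2*u) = (u - 3)*(u - 2)*(u)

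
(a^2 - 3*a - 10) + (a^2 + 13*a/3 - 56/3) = 2*a^2 + 4*a/3 - 86/3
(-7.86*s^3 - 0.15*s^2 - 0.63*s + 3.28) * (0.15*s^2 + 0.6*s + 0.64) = -1.179*s^5 - 4.7385*s^4 - 5.2149*s^3 + 0.0179999999999999*s^2 + 1.5648*s + 2.0992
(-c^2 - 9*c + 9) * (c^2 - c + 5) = -c^4 - 8*c^3 + 13*c^2 - 54*c + 45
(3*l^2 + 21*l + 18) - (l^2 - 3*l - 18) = 2*l^2 + 24*l + 36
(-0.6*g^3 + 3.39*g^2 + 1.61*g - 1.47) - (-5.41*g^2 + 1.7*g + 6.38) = -0.6*g^3 + 8.8*g^2 - 0.0899999999999999*g - 7.85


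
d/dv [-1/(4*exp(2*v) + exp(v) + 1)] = (8*exp(v) + 1)*exp(v)/(4*exp(2*v) + exp(v) + 1)^2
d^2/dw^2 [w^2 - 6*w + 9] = 2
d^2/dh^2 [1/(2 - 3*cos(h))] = 3*(-3*sin(h)^2 + 2*cos(h) - 3)/(3*cos(h) - 2)^3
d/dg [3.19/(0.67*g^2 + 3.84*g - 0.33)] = (-4.2746*g - 12.2496)/(0.67*g^2 + 3.84*g - 0.33)^2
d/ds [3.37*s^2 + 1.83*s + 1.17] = 6.74*s + 1.83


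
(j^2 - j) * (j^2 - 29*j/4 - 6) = j^4 - 33*j^3/4 + 5*j^2/4 + 6*j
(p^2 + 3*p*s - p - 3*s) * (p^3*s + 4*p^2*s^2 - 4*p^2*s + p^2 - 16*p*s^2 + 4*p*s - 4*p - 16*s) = p^5*s + 7*p^4*s^2 - 5*p^4*s + p^4 + 12*p^3*s^3 - 35*p^3*s^2 + 11*p^3*s - 5*p^3 - 60*p^2*s^3 + 40*p^2*s^2 - 35*p^2*s + 4*p^2 + 48*p*s^3 - 60*p*s^2 + 28*p*s + 48*s^2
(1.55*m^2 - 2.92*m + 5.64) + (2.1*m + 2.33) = 1.55*m^2 - 0.82*m + 7.97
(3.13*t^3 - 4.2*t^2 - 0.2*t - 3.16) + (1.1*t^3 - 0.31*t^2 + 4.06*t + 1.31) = 4.23*t^3 - 4.51*t^2 + 3.86*t - 1.85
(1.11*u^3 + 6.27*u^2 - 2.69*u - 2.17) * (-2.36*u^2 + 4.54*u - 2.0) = -2.6196*u^5 - 9.7578*u^4 + 32.5942*u^3 - 19.6314*u^2 - 4.4718*u + 4.34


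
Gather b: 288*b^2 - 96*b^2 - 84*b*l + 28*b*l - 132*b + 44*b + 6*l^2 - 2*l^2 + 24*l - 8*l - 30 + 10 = 192*b^2 + b*(-56*l - 88) + 4*l^2 + 16*l - 20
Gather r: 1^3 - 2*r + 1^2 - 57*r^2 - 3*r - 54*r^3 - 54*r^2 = -54*r^3 - 111*r^2 - 5*r + 2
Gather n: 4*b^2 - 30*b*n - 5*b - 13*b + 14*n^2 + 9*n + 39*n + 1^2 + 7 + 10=4*b^2 - 18*b + 14*n^2 + n*(48 - 30*b) + 18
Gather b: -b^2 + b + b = -b^2 + 2*b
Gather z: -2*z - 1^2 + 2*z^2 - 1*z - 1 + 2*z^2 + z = 4*z^2 - 2*z - 2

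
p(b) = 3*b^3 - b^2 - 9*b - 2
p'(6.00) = 303.00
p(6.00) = 556.00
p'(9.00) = 702.00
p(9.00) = 2023.00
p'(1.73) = 14.48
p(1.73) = -5.03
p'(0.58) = -7.13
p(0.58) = -6.97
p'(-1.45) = 12.82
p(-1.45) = -0.20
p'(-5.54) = 278.30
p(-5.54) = -492.93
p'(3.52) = 95.47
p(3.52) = 84.77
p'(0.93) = -3.08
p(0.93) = -8.82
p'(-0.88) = -0.27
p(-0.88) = 3.10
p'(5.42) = 244.55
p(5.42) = 397.50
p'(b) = 9*b^2 - 2*b - 9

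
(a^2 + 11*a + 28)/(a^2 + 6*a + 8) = (a + 7)/(a + 2)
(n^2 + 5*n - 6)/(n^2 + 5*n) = (n^2 + 5*n - 6)/(n*(n + 5))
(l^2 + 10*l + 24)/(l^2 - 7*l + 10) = (l^2 + 10*l + 24)/(l^2 - 7*l + 10)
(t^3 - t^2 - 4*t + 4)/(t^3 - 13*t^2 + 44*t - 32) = (t^2 - 4)/(t^2 - 12*t + 32)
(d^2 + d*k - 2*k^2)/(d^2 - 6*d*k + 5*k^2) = (d + 2*k)/(d - 5*k)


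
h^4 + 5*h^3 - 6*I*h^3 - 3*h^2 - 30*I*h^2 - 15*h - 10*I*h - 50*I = (h + 5)*(h - 5*I)*(h - 2*I)*(h + I)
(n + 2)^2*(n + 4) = n^3 + 8*n^2 + 20*n + 16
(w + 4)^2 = w^2 + 8*w + 16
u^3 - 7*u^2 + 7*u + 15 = (u - 5)*(u - 3)*(u + 1)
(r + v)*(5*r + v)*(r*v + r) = 5*r^3*v + 5*r^3 + 6*r^2*v^2 + 6*r^2*v + r*v^3 + r*v^2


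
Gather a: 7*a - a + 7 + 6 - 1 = 6*a + 12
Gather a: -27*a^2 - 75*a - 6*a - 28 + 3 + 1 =-27*a^2 - 81*a - 24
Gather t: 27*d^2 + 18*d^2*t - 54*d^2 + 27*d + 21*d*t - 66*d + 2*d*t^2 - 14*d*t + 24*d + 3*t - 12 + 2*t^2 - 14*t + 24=-27*d^2 - 15*d + t^2*(2*d + 2) + t*(18*d^2 + 7*d - 11) + 12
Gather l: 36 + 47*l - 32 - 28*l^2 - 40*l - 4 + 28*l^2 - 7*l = 0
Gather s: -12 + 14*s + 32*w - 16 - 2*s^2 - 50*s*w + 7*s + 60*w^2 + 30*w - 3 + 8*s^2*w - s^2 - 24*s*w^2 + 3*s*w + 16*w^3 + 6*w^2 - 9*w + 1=s^2*(8*w - 3) + s*(-24*w^2 - 47*w + 21) + 16*w^3 + 66*w^2 + 53*w - 30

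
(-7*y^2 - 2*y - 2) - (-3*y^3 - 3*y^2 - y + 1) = 3*y^3 - 4*y^2 - y - 3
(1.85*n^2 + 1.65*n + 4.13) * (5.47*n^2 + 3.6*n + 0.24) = 10.1195*n^4 + 15.6855*n^3 + 28.9751*n^2 + 15.264*n + 0.9912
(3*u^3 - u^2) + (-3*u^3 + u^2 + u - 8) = u - 8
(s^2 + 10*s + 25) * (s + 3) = s^3 + 13*s^2 + 55*s + 75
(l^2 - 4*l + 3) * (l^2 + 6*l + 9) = l^4 + 2*l^3 - 12*l^2 - 18*l + 27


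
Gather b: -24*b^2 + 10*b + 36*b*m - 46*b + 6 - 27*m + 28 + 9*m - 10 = -24*b^2 + b*(36*m - 36) - 18*m + 24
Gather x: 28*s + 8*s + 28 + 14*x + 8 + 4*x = 36*s + 18*x + 36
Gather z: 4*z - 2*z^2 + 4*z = -2*z^2 + 8*z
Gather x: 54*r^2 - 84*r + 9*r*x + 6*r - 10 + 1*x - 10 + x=54*r^2 - 78*r + x*(9*r + 2) - 20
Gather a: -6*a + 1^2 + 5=6 - 6*a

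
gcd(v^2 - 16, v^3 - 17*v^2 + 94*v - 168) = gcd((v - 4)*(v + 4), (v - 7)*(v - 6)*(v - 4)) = v - 4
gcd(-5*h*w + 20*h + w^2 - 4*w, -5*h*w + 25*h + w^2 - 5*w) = -5*h + w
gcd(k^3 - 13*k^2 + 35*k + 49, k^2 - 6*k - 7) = k^2 - 6*k - 7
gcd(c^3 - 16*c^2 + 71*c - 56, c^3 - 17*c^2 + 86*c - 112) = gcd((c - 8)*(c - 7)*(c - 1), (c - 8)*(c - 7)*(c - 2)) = c^2 - 15*c + 56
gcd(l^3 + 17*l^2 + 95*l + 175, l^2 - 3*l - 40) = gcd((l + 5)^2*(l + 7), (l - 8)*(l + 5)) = l + 5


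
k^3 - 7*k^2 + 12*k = k*(k - 4)*(k - 3)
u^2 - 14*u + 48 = (u - 8)*(u - 6)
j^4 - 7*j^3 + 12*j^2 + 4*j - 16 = (j - 4)*(j - 2)^2*(j + 1)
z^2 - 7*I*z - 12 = (z - 4*I)*(z - 3*I)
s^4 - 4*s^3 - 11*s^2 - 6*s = s*(s - 6)*(s + 1)^2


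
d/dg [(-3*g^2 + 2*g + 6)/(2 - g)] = (3*g^2 - 12*g + 10)/(g^2 - 4*g + 4)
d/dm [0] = 0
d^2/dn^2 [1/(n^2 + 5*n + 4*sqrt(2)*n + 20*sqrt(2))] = 2*(-n^2 - 4*sqrt(2)*n - 5*n + (2*n + 5 + 4*sqrt(2))^2 - 20*sqrt(2))/(n^2 + 5*n + 4*sqrt(2)*n + 20*sqrt(2))^3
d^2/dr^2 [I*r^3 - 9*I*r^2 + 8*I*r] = 6*I*(r - 3)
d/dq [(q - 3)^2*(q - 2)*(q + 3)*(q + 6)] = 5*q^4 + 4*q^3 - 99*q^2 + 54*q + 216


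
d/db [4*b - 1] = 4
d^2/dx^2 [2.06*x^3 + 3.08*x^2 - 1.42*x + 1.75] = 12.36*x + 6.16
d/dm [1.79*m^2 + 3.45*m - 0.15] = 3.58*m + 3.45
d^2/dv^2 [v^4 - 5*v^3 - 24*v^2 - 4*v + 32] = 12*v^2 - 30*v - 48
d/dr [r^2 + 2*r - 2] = 2*r + 2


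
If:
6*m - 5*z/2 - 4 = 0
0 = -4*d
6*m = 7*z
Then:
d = 0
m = 28/27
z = 8/9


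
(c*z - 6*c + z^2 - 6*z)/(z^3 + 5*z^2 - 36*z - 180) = (c + z)/(z^2 + 11*z + 30)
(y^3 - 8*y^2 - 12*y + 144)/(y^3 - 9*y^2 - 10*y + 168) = (y - 6)/(y - 7)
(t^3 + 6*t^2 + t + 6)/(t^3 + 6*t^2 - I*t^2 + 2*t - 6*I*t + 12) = (t - I)/(t - 2*I)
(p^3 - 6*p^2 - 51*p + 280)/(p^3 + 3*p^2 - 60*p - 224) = (p - 5)/(p + 4)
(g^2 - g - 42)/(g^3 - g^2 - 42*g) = 1/g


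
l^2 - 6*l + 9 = (l - 3)^2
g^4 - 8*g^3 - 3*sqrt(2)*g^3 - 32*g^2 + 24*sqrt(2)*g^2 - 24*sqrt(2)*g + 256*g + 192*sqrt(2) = (g - 8)*(g - 6*sqrt(2))*(g + sqrt(2))*(g + 2*sqrt(2))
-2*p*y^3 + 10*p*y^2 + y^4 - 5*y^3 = y^2*(-2*p + y)*(y - 5)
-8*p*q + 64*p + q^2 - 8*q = (-8*p + q)*(q - 8)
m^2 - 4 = (m - 2)*(m + 2)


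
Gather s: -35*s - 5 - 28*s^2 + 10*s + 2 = -28*s^2 - 25*s - 3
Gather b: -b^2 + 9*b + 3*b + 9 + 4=-b^2 + 12*b + 13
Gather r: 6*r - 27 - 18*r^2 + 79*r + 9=-18*r^2 + 85*r - 18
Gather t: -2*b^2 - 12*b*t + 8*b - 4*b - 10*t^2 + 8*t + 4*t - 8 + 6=-2*b^2 + 4*b - 10*t^2 + t*(12 - 12*b) - 2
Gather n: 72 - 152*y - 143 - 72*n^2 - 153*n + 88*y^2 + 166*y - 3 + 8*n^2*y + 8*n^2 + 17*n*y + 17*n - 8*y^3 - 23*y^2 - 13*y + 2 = n^2*(8*y - 64) + n*(17*y - 136) - 8*y^3 + 65*y^2 + y - 72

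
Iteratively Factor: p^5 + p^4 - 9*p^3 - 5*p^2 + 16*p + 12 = (p + 1)*(p^4 - 9*p^2 + 4*p + 12) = (p - 2)*(p + 1)*(p^3 + 2*p^2 - 5*p - 6) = (p - 2)*(p + 1)*(p + 3)*(p^2 - p - 2) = (p - 2)^2*(p + 1)*(p + 3)*(p + 1)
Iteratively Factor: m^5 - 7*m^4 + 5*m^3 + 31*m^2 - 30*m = (m - 5)*(m^4 - 2*m^3 - 5*m^2 + 6*m) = (m - 5)*(m - 3)*(m^3 + m^2 - 2*m) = m*(m - 5)*(m - 3)*(m^2 + m - 2) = m*(m - 5)*(m - 3)*(m + 2)*(m - 1)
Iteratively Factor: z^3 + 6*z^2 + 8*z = (z + 2)*(z^2 + 4*z) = z*(z + 2)*(z + 4)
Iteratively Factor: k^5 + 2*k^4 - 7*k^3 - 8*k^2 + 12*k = (k + 3)*(k^4 - k^3 - 4*k^2 + 4*k) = (k - 2)*(k + 3)*(k^3 + k^2 - 2*k) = (k - 2)*(k - 1)*(k + 3)*(k^2 + 2*k) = k*(k - 2)*(k - 1)*(k + 3)*(k + 2)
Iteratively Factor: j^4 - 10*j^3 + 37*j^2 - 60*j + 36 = (j - 3)*(j^3 - 7*j^2 + 16*j - 12) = (j - 3)*(j - 2)*(j^2 - 5*j + 6) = (j - 3)^2*(j - 2)*(j - 2)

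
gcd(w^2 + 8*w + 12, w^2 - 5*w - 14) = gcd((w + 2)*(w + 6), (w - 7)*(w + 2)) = w + 2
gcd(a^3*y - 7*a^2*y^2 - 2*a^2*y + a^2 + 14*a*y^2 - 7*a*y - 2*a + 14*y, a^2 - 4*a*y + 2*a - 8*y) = 1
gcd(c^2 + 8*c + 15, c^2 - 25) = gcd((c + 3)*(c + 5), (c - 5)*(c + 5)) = c + 5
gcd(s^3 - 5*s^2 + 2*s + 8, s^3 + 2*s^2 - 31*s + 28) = s - 4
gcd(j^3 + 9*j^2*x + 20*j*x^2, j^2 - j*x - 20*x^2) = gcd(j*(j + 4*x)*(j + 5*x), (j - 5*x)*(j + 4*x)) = j + 4*x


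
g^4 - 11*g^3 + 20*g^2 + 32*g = g*(g - 8)*(g - 4)*(g + 1)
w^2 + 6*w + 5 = (w + 1)*(w + 5)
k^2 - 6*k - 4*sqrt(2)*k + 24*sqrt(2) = (k - 6)*(k - 4*sqrt(2))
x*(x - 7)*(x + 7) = x^3 - 49*x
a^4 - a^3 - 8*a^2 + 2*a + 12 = (a - 3)*(a + 2)*(a - sqrt(2))*(a + sqrt(2))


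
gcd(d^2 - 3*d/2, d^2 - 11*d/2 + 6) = d - 3/2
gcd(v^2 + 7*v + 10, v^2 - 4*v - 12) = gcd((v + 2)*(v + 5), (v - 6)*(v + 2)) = v + 2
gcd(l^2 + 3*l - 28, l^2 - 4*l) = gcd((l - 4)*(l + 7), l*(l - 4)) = l - 4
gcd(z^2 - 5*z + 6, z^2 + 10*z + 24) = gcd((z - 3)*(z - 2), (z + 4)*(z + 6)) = 1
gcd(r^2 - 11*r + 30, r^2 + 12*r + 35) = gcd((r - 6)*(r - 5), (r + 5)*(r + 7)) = 1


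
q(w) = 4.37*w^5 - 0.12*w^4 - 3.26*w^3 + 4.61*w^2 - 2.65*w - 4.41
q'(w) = 21.85*w^4 - 0.48*w^3 - 9.78*w^2 + 9.22*w - 2.65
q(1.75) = 58.20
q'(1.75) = 185.89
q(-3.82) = -3325.51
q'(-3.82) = 4498.87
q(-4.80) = -10723.58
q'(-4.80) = 11379.74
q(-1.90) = -70.14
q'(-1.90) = 232.57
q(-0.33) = -2.93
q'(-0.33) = -6.48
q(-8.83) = -232683.42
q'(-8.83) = 132313.28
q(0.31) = -4.87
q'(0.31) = -0.54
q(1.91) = 94.12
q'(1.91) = 266.73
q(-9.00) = -256062.06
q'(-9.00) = 142829.96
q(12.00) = 1079901.87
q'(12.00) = 450951.83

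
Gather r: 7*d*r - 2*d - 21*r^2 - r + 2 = -2*d - 21*r^2 + r*(7*d - 1) + 2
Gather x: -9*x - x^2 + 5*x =-x^2 - 4*x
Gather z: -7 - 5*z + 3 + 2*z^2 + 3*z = 2*z^2 - 2*z - 4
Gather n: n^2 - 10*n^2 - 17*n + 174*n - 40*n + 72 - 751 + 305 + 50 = -9*n^2 + 117*n - 324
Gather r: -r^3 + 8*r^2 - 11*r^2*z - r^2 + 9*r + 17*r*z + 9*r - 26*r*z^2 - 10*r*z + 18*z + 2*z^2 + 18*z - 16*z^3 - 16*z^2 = -r^3 + r^2*(7 - 11*z) + r*(-26*z^2 + 7*z + 18) - 16*z^3 - 14*z^2 + 36*z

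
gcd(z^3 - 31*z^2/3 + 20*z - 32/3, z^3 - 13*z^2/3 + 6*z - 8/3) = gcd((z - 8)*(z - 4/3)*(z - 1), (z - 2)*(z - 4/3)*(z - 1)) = z^2 - 7*z/3 + 4/3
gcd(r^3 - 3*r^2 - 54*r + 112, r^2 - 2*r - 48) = r - 8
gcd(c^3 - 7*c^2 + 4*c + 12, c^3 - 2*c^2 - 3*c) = c + 1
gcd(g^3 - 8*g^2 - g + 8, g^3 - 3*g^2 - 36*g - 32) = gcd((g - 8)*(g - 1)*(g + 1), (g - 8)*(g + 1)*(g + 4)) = g^2 - 7*g - 8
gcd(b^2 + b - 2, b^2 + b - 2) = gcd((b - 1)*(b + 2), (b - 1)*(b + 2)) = b^2 + b - 2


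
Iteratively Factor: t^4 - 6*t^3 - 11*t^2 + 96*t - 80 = (t - 4)*(t^3 - 2*t^2 - 19*t + 20) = (t - 4)*(t + 4)*(t^2 - 6*t + 5) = (t - 5)*(t - 4)*(t + 4)*(t - 1)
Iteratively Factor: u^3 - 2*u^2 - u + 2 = (u - 1)*(u^2 - u - 2) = (u - 2)*(u - 1)*(u + 1)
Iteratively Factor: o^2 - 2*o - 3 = (o + 1)*(o - 3)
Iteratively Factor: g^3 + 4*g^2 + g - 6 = (g + 3)*(g^2 + g - 2) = (g + 2)*(g + 3)*(g - 1)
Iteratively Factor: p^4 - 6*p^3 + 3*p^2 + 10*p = (p)*(p^3 - 6*p^2 + 3*p + 10) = p*(p - 5)*(p^2 - p - 2) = p*(p - 5)*(p + 1)*(p - 2)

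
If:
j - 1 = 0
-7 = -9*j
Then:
No Solution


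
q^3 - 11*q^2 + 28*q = q*(q - 7)*(q - 4)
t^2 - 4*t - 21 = (t - 7)*(t + 3)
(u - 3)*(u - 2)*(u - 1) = u^3 - 6*u^2 + 11*u - 6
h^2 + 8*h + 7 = (h + 1)*(h + 7)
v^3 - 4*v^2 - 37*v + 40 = (v - 8)*(v - 1)*(v + 5)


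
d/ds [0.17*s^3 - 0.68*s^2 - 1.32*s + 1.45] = 0.51*s^2 - 1.36*s - 1.32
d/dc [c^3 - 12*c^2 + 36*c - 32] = 3*c^2 - 24*c + 36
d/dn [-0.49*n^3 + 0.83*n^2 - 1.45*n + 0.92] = -1.47*n^2 + 1.66*n - 1.45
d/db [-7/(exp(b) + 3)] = 7*exp(b)/(exp(b) + 3)^2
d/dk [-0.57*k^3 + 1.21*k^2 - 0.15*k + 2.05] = -1.71*k^2 + 2.42*k - 0.15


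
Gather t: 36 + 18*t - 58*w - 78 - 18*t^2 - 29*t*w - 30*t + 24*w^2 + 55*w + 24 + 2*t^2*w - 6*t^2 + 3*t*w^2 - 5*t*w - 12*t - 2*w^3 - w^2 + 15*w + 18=t^2*(2*w - 24) + t*(3*w^2 - 34*w - 24) - 2*w^3 + 23*w^2 + 12*w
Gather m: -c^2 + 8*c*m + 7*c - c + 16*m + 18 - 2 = -c^2 + 6*c + m*(8*c + 16) + 16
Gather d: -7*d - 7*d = -14*d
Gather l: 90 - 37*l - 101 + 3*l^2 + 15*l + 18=3*l^2 - 22*l + 7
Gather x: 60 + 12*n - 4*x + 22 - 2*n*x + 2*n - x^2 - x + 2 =14*n - x^2 + x*(-2*n - 5) + 84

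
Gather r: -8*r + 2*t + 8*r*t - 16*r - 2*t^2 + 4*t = r*(8*t - 24) - 2*t^2 + 6*t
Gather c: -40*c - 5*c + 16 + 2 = 18 - 45*c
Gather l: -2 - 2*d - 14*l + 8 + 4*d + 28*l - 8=2*d + 14*l - 2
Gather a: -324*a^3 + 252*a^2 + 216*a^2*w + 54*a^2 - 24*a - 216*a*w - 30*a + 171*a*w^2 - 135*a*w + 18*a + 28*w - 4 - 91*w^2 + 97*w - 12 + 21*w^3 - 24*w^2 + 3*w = -324*a^3 + a^2*(216*w + 306) + a*(171*w^2 - 351*w - 36) + 21*w^3 - 115*w^2 + 128*w - 16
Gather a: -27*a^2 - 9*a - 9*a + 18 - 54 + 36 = -27*a^2 - 18*a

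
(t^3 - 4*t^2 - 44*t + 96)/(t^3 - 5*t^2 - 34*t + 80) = (t + 6)/(t + 5)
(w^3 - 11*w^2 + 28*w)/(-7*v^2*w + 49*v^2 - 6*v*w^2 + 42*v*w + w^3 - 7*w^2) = w*(4 - w)/(7*v^2 + 6*v*w - w^2)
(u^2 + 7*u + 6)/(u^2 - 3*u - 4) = (u + 6)/(u - 4)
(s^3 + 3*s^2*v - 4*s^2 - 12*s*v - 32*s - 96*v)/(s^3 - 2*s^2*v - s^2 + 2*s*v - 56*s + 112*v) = (s^2 + 3*s*v + 4*s + 12*v)/(s^2 - 2*s*v + 7*s - 14*v)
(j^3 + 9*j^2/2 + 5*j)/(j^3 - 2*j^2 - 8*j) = (j + 5/2)/(j - 4)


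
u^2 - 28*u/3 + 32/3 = (u - 8)*(u - 4/3)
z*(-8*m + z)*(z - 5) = -8*m*z^2 + 40*m*z + z^3 - 5*z^2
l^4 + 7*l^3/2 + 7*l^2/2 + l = l*(l + 1/2)*(l + 1)*(l + 2)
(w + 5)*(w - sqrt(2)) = w^2 - sqrt(2)*w + 5*w - 5*sqrt(2)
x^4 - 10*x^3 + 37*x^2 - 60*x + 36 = (x - 3)^2*(x - 2)^2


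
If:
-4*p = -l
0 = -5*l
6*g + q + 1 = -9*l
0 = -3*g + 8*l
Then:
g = 0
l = 0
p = 0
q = -1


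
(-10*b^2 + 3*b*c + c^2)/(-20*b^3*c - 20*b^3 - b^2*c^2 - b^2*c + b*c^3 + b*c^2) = (10*b^2 - 3*b*c - c^2)/(b*(20*b^2*c + 20*b^2 + b*c^2 + b*c - c^3 - c^2))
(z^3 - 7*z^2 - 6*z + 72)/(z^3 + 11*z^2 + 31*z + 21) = (z^2 - 10*z + 24)/(z^2 + 8*z + 7)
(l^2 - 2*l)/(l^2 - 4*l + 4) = l/(l - 2)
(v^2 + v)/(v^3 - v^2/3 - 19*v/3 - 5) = 3*v/(3*v^2 - 4*v - 15)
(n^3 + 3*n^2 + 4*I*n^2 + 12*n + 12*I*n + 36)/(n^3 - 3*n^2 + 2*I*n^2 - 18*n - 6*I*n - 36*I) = (n^2 + 4*I*n + 12)/(n^2 + 2*n*(-3 + I) - 12*I)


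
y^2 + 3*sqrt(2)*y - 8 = (y - sqrt(2))*(y + 4*sqrt(2))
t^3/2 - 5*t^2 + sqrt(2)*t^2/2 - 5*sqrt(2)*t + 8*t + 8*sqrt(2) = (t/2 + sqrt(2)/2)*(t - 8)*(t - 2)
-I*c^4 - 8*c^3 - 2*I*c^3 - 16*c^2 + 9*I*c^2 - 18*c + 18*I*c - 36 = (c + 2)*(c - 6*I)*(c - 3*I)*(-I*c + 1)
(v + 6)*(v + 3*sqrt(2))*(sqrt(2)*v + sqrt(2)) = sqrt(2)*v^3 + 6*v^2 + 7*sqrt(2)*v^2 + 6*sqrt(2)*v + 42*v + 36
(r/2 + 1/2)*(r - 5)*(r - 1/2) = r^3/2 - 9*r^2/4 - 3*r/2 + 5/4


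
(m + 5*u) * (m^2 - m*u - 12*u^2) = m^3 + 4*m^2*u - 17*m*u^2 - 60*u^3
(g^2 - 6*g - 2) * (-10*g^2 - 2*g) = -10*g^4 + 58*g^3 + 32*g^2 + 4*g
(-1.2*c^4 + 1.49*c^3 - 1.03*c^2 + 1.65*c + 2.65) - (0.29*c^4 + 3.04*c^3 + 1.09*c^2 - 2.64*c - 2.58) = -1.49*c^4 - 1.55*c^3 - 2.12*c^2 + 4.29*c + 5.23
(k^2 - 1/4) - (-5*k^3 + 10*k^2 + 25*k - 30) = 5*k^3 - 9*k^2 - 25*k + 119/4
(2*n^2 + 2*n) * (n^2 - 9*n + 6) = 2*n^4 - 16*n^3 - 6*n^2 + 12*n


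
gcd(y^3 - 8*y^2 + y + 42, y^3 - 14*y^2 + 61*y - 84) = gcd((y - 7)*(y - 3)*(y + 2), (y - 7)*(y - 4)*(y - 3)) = y^2 - 10*y + 21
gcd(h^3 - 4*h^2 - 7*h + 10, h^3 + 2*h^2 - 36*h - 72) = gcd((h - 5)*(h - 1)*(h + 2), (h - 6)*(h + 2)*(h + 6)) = h + 2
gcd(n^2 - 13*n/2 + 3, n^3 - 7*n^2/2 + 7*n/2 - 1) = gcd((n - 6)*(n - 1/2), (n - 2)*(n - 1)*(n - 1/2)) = n - 1/2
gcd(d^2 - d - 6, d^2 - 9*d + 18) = d - 3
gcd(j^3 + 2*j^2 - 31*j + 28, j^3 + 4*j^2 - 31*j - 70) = j + 7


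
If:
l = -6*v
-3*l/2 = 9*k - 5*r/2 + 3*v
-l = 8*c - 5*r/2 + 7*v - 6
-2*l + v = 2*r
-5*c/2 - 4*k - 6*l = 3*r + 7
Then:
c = 10542/1063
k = 12638/1063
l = -30672/1063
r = 33228/1063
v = 5112/1063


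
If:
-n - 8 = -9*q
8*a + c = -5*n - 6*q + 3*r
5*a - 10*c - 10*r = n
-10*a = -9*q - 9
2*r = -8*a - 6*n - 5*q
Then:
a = 27297/19015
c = 2119/7606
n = -10057/3803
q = 2263/3803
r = 26759/38030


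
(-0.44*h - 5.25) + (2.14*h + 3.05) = 1.7*h - 2.2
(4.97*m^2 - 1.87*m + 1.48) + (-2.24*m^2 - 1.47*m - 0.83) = 2.73*m^2 - 3.34*m + 0.65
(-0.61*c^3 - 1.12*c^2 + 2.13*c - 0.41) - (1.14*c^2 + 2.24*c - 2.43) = -0.61*c^3 - 2.26*c^2 - 0.11*c + 2.02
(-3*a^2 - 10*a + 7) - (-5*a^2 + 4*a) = 2*a^2 - 14*a + 7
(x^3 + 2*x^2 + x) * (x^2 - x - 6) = x^5 + x^4 - 7*x^3 - 13*x^2 - 6*x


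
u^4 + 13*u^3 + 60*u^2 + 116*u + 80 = (u + 2)^2*(u + 4)*(u + 5)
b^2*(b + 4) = b^3 + 4*b^2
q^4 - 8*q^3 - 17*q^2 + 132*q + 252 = (q - 7)*(q - 6)*(q + 2)*(q + 3)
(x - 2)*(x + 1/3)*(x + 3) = x^3 + 4*x^2/3 - 17*x/3 - 2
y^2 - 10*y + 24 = (y - 6)*(y - 4)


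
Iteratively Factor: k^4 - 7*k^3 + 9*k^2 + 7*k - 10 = (k + 1)*(k^3 - 8*k^2 + 17*k - 10) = (k - 5)*(k + 1)*(k^2 - 3*k + 2) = (k - 5)*(k - 2)*(k + 1)*(k - 1)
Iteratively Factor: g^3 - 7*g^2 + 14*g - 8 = (g - 1)*(g^2 - 6*g + 8) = (g - 4)*(g - 1)*(g - 2)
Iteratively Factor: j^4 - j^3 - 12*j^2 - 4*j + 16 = (j + 2)*(j^3 - 3*j^2 - 6*j + 8) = (j + 2)^2*(j^2 - 5*j + 4) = (j - 4)*(j + 2)^2*(j - 1)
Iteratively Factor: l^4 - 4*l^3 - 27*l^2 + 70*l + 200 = (l - 5)*(l^3 + l^2 - 22*l - 40) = (l - 5)*(l + 4)*(l^2 - 3*l - 10) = (l - 5)*(l + 2)*(l + 4)*(l - 5)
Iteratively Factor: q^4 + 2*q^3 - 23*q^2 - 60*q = (q + 4)*(q^3 - 2*q^2 - 15*q) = (q - 5)*(q + 4)*(q^2 + 3*q) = (q - 5)*(q + 3)*(q + 4)*(q)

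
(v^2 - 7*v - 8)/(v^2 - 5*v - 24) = (v + 1)/(v + 3)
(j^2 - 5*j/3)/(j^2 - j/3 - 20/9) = 3*j/(3*j + 4)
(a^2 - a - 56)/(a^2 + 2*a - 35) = (a - 8)/(a - 5)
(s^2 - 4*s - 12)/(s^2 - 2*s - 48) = (-s^2 + 4*s + 12)/(-s^2 + 2*s + 48)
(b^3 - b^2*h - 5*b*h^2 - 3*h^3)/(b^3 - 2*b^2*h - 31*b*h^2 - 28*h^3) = (b^2 - 2*b*h - 3*h^2)/(b^2 - 3*b*h - 28*h^2)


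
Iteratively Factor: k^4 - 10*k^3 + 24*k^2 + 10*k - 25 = (k - 5)*(k^3 - 5*k^2 - k + 5) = (k - 5)^2*(k^2 - 1) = (k - 5)^2*(k + 1)*(k - 1)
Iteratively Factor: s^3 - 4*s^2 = (s)*(s^2 - 4*s) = s*(s - 4)*(s)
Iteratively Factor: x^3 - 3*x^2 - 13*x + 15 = (x + 3)*(x^2 - 6*x + 5) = (x - 1)*(x + 3)*(x - 5)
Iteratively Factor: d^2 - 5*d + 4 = (d - 1)*(d - 4)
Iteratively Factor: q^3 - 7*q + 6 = (q + 3)*(q^2 - 3*q + 2) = (q - 1)*(q + 3)*(q - 2)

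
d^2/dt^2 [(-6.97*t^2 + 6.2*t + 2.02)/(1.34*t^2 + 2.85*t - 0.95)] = (75.5023*t^3 - 31.474188*t^2 + 93.64188*t + 58.94997)/(2.406104*t^6 + 15.35238*t^5 + 27.53499*t^4 + 1.380825*t^3 - 19.521075*t^2 + 7.716375*t - 0.857375)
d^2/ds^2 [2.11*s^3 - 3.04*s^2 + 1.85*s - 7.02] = 12.66*s - 6.08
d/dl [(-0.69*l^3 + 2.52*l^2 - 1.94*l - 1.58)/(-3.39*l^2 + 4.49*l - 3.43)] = (2.3391*l^4 - 6.1962*l^3 + 11.8383*l^2 - 27.9996*l + 13.7484)/(11.4921*l^4 - 30.4422*l^3 + 43.4155*l^2 - 30.8014*l + 11.7649)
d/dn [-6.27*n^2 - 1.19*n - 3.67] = -12.54*n - 1.19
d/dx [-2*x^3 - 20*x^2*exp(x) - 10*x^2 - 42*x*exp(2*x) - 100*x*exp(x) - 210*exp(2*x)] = -20*x^2*exp(x) - 6*x^2 - 84*x*exp(2*x) - 140*x*exp(x) - 20*x - 462*exp(2*x) - 100*exp(x)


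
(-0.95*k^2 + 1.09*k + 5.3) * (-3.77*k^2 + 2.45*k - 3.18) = 3.5815*k^4 - 6.4368*k^3 - 14.2895*k^2 + 9.5188*k - 16.854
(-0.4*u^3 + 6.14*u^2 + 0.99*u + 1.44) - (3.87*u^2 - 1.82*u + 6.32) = -0.4*u^3 + 2.27*u^2 + 2.81*u - 4.88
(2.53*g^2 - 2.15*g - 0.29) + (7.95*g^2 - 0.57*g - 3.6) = 10.48*g^2 - 2.72*g - 3.89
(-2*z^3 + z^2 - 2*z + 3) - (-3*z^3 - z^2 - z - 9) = z^3 + 2*z^2 - z + 12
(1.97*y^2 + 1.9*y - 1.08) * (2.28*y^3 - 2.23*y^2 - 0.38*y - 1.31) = 4.4916*y^5 - 0.0610999999999997*y^4 - 7.448*y^3 - 0.8943*y^2 - 2.0786*y + 1.4148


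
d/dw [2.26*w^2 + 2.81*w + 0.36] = 4.52*w + 2.81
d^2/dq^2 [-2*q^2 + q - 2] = -4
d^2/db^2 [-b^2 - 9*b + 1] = -2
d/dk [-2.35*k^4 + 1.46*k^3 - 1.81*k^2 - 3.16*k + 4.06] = -9.4*k^3 + 4.38*k^2 - 3.62*k - 3.16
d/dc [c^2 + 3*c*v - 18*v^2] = 2*c + 3*v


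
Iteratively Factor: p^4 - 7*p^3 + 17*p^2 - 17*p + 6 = (p - 2)*(p^3 - 5*p^2 + 7*p - 3) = (p - 2)*(p - 1)*(p^2 - 4*p + 3) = (p - 2)*(p - 1)^2*(p - 3)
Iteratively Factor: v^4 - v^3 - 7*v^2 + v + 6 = (v + 2)*(v^3 - 3*v^2 - v + 3) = (v - 1)*(v + 2)*(v^2 - 2*v - 3) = (v - 1)*(v + 1)*(v + 2)*(v - 3)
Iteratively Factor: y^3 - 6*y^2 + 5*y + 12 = (y + 1)*(y^2 - 7*y + 12) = (y - 3)*(y + 1)*(y - 4)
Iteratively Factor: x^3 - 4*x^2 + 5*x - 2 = (x - 1)*(x^2 - 3*x + 2) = (x - 2)*(x - 1)*(x - 1)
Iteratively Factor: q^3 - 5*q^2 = (q)*(q^2 - 5*q) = q*(q - 5)*(q)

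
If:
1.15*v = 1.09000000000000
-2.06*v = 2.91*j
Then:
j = -0.67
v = 0.95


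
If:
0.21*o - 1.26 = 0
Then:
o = 6.00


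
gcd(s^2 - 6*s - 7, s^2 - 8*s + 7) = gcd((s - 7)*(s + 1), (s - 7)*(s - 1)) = s - 7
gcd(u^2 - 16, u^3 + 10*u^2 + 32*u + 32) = u + 4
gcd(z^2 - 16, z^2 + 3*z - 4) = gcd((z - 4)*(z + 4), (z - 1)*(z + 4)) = z + 4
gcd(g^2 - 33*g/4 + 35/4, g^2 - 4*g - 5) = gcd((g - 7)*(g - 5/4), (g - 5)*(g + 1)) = 1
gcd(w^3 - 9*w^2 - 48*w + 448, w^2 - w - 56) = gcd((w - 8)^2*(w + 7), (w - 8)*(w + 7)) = w^2 - w - 56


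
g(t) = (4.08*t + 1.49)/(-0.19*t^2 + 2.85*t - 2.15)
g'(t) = (0.38*t - 2.85)*(4.08*t + 1.49)/(-0.19*t^2 + 2.85*t - 2.15)^2 + 4.08/(-0.19*t^2 + 2.85*t - 2.15) = (0.7752*t^2 + 0.5662*t - 13.0185)/(0.0361*t^4 - 1.083*t^3 + 8.9395*t^2 - 12.255*t + 4.6225)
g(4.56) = 2.91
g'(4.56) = 0.12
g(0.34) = -2.39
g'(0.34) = -8.80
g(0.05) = -0.84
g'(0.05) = -3.22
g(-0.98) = 0.49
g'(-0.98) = -0.49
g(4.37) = 2.89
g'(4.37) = 0.10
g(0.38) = -2.78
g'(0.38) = -10.60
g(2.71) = 3.00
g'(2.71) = -0.33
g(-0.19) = -0.26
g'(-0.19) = -1.80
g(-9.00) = 0.82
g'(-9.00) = 0.02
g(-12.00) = 0.75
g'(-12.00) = 0.02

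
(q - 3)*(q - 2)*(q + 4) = q^3 - q^2 - 14*q + 24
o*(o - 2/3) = o^2 - 2*o/3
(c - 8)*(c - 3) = c^2 - 11*c + 24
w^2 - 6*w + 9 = (w - 3)^2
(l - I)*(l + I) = l^2 + 1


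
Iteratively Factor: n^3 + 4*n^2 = (n)*(n^2 + 4*n) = n^2*(n + 4)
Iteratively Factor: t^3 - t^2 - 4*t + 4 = (t - 2)*(t^2 + t - 2) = (t - 2)*(t - 1)*(t + 2)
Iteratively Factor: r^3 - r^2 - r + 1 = (r - 1)*(r^2 - 1) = (r - 1)^2*(r + 1)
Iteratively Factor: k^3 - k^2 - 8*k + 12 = (k - 2)*(k^2 + k - 6) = (k - 2)*(k + 3)*(k - 2)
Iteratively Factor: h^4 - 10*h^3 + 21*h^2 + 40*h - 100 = (h + 2)*(h^3 - 12*h^2 + 45*h - 50) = (h - 5)*(h + 2)*(h^2 - 7*h + 10) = (h - 5)^2*(h + 2)*(h - 2)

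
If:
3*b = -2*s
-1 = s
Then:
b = 2/3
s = -1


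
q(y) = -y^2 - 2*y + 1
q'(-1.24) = 0.48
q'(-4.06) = 6.12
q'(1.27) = -4.54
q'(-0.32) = -1.36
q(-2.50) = -0.25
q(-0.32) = 1.54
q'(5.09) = -12.18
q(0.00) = 1.00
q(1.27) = -3.15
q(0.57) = -0.46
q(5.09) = -35.09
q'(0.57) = -3.14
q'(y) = -2*y - 2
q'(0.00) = -2.00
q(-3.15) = -2.62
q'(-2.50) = 3.00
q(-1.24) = 1.94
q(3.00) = -14.00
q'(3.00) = -8.00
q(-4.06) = -7.36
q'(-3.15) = 4.30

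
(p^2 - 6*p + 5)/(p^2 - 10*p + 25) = (p - 1)/(p - 5)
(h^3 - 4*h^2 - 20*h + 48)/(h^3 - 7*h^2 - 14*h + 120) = (h - 2)/(h - 5)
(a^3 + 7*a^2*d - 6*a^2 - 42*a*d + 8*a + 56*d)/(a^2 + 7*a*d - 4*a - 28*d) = a - 2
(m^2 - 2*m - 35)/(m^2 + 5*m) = (m - 7)/m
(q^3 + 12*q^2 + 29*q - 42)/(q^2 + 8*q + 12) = (q^2 + 6*q - 7)/(q + 2)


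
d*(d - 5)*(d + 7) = d^3 + 2*d^2 - 35*d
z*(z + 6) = z^2 + 6*z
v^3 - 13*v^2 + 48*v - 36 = (v - 6)^2*(v - 1)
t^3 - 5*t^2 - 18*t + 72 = (t - 6)*(t - 3)*(t + 4)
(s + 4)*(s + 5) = s^2 + 9*s + 20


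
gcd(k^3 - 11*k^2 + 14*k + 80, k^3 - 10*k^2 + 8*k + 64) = k^2 - 6*k - 16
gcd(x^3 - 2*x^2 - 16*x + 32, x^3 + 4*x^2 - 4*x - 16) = x^2 + 2*x - 8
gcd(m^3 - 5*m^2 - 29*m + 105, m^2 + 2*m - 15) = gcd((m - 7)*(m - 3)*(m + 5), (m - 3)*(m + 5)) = m^2 + 2*m - 15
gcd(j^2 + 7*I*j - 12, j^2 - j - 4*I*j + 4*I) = 1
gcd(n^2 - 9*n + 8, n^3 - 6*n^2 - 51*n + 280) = n - 8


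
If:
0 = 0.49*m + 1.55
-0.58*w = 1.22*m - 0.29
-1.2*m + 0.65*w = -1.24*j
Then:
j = -6.81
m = -3.16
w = 7.15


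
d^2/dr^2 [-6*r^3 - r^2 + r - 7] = -36*r - 2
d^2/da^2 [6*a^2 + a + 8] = 12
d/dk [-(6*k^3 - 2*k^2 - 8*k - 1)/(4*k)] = -3*k + 1/2 - 1/(4*k^2)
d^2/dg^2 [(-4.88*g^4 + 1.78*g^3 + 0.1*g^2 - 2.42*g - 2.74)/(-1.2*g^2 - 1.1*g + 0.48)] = (14.0544*g^6 + 38.6496*g^5 + 18.56352*g^4 - 40.3508*g^3 + 42.459264*g^2 + 27.603648*g + 12.29672)/(1.728*g^6 + 4.752*g^5 + 2.2824*g^4 - 2.4706*g^3 - 0.91296*g^2 + 0.76032*g - 0.110592)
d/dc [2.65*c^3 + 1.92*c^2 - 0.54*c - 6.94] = 7.95*c^2 + 3.84*c - 0.54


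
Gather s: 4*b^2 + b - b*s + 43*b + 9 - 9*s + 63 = 4*b^2 + 44*b + s*(-b - 9) + 72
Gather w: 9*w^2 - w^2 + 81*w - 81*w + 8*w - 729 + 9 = 8*w^2 + 8*w - 720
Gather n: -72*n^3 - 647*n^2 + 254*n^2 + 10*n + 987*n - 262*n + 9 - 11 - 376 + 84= -72*n^3 - 393*n^2 + 735*n - 294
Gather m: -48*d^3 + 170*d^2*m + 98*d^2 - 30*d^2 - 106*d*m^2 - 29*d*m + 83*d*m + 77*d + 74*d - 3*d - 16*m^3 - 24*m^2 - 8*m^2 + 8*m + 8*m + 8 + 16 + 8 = -48*d^3 + 68*d^2 + 148*d - 16*m^3 + m^2*(-106*d - 32) + m*(170*d^2 + 54*d + 16) + 32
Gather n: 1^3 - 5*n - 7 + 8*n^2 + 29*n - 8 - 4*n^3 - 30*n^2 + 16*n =-4*n^3 - 22*n^2 + 40*n - 14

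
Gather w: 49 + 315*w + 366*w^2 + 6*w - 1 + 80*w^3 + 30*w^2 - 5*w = 80*w^3 + 396*w^2 + 316*w + 48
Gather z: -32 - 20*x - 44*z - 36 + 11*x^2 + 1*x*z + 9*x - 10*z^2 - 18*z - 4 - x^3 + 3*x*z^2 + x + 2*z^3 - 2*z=-x^3 + 11*x^2 - 10*x + 2*z^3 + z^2*(3*x - 10) + z*(x - 64) - 72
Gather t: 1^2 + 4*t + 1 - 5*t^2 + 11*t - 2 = -5*t^2 + 15*t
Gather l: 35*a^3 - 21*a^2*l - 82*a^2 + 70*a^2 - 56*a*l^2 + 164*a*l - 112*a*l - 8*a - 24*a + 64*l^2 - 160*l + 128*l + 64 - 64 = 35*a^3 - 12*a^2 - 32*a + l^2*(64 - 56*a) + l*(-21*a^2 + 52*a - 32)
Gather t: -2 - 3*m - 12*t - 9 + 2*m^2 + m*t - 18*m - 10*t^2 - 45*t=2*m^2 - 21*m - 10*t^2 + t*(m - 57) - 11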